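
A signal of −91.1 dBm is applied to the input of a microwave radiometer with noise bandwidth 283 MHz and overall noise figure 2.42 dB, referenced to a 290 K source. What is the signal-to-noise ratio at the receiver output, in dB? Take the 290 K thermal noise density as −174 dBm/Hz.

−4.0 dB

Noise floor: N = −174 + 10 log₁₀(B) + NF
10 log₁₀(2.83×10⁸) = 84.52 dB
N = −174 + 84.52 + 2.42 = −87.06 dBm
SNR = P_sig − N = −91.1 − (−87.06) = −4.04 dB → −4.0 dB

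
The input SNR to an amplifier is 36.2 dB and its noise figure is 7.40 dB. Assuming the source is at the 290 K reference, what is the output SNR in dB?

28.80 dB

By definition F = SNR_in/SNR_out, so in dB: SNR_out = SNR_in − NF
SNR_out = 36.2 − 7.40 = 28.80 dB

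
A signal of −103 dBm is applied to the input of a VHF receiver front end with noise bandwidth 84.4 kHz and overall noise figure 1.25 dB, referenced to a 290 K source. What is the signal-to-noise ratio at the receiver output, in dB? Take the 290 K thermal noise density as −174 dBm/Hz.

Noise floor: N = −174 + 10 log₁₀(B) + NF
10 log₁₀(8.44×10⁴) = 49.26 dB
N = −174 + 49.26 + 1.25 = −123.49 dBm
SNR = P_sig − N = −103 − (−123.49) = 20.49 dB → 20.5 dB

20.5 dB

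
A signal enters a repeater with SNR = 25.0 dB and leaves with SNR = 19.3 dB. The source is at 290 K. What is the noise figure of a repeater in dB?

NF (dB) = SNR_in(dB) − SNR_out(dB) when the source is at T₀
NF = 25.0 − 19.3 = 5.7 dB

5.7 dB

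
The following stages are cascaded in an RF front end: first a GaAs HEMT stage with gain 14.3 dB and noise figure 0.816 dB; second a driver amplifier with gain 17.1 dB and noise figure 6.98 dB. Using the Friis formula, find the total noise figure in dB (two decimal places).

1.32 dB

Convert to linear (a loss of L dB is a gain of −L dB): F_i = 10^(NF_i/10), G_i = 10^(G_i,dB/10)
  Stage 1: F_1 = 10^(0.816/10) = 1.207, G_1 = 10^(14.3/10) = 26.92
  Stage 2: F_2 = 10^(6.98/10) = 4.989, G_2 = 10^(17.1/10) = 51.29
Friis cascade:
  F = 1.207 + (4.989 − 1)/26.92 = 1.355
NF = 10 log₁₀(1.355) = 1.32 dB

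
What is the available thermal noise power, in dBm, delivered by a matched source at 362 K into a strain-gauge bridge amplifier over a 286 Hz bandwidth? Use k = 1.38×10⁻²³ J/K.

P_n = kTB = 1.38×10⁻²³ × 362 × 2.86×10² = 1.43×10⁻¹⁸ W
In dBm: 10 log₁₀(1.43×10⁻¹⁸ / 10⁻³) = −148.5 dBm

−148.5 dBm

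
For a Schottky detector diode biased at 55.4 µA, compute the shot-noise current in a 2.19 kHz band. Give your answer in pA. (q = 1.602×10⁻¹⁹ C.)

I_n = √(2qI·B)
2qI·B = 2 × 1.602×10⁻¹⁹ × 5.54×10⁻⁵ × 2.19×10³ = 3.89×10⁻²⁰ A²
I_n = √(3.89×10⁻²⁰) = 1.97×10⁻¹⁰ A = 197 pA

197 pA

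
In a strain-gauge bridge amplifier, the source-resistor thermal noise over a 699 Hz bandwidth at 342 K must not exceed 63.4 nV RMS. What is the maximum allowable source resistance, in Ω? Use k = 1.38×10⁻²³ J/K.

305 Ω

Johnson–Nyquist: V_n = √(4kTRB) ⇒ R = V_n² / (4kTB)
4kTB = 4 × 1.38×10⁻²³ × 342 × 6.99×10² = 1.32×10⁻¹⁷
R = (6.34×10⁻⁸)² / 1.32×10⁻¹⁷ = 3.05×10² Ω = 305 Ω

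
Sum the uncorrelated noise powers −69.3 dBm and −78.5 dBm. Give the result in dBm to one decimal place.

Convert to linear, add, convert back:
P₁ = 1.17×10⁻¹⁰ W, P₂ = 1.41×10⁻¹¹ W
P_tot = 1.32×10⁻¹⁰ W → 10 log₁₀(P_tot / 10⁻³) = −68.8 dBm

−68.8 dBm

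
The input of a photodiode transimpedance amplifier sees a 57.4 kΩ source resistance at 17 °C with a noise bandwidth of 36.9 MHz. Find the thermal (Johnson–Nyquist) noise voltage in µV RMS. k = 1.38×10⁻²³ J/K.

184 µV

T = 17 °C + 273.15 = 290.15 K
V_n = √(4kTRB)
4kTRB = 4 × 1.38×10⁻²³ × 290.15 × 5.74×10⁴ × 3.69×10⁷ = 3.39×10⁻⁸ V²
V_n = √(3.39×10⁻⁸) = 1.84×10⁻⁴ V = 184 µV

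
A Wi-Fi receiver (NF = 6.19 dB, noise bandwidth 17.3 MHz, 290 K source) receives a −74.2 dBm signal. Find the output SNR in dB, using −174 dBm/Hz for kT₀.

21.2 dB

Noise floor: N = −174 + 10 log₁₀(B) + NF
10 log₁₀(1.73×10⁷) = 72.38 dB
N = −174 + 72.38 + 6.19 = −95.43 dBm
SNR = P_sig − N = −74.2 − (−95.43) = 21.23 dB → 21.2 dB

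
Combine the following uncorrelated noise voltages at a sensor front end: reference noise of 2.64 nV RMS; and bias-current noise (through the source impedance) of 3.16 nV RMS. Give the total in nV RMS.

Uncorrelated sources add in power (mean-square): V_tot = √(ΣV_i²)
V_tot = √[(2.64×10⁻⁹)² + (3.16×10⁻⁹)²] = 4.12×10⁻⁹ V = 4.12 nV

4.12 nV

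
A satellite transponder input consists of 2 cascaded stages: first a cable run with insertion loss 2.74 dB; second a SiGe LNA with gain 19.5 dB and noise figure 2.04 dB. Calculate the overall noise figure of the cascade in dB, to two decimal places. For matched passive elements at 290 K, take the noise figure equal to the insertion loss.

Convert to linear (a loss of L dB is a gain of −L dB): F_i = 10^(NF_i/10), G_i = 10^(G_i,dB/10)
  Stage 1: F_1 = 10^(2.74/10) = 1.879, G_1 = 10^(−2.74/10) = 0.5321
  Stage 2: F_2 = 10^(2.04/10) = 1.600, G_2 = 10^(19.5/10) = 89.13
Friis cascade:
  F = 1.879 + (1.600 − 1)/0.5321 = 3.006
NF = 10 log₁₀(3.006) = 4.78 dB

4.78 dB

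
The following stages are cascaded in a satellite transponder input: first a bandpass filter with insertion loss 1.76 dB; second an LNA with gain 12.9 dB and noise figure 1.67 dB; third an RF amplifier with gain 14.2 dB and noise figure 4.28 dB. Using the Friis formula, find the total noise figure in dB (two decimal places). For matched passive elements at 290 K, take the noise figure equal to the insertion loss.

Convert to linear (a loss of L dB is a gain of −L dB): F_i = 10^(NF_i/10), G_i = 10^(G_i,dB/10)
  Stage 1: F_1 = 10^(1.76/10) = 1.500, G_1 = 10^(−1.76/10) = 0.6668
  Stage 2: F_2 = 10^(1.67/10) = 1.469, G_2 = 10^(12.9/10) = 19.50
  Stage 3: F_3 = 10^(4.28/10) = 2.679, G_3 = 10^(14.2/10) = 26.30
Friis cascade:
  F = 1.500 + (1.469 − 1)/0.6668 + (2.679 − 1)/13.00 = 2.332
NF = 10 log₁₀(2.332) = 3.68 dB

3.68 dB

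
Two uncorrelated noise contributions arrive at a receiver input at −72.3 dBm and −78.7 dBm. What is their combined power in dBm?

Convert to linear, add, convert back:
P₁ = 5.89×10⁻¹¹ W, P₂ = 1.35×10⁻¹¹ W
P_tot = 7.24×10⁻¹¹ W → 10 log₁₀(P_tot / 10⁻³) = −71.4 dBm

−71.4 dBm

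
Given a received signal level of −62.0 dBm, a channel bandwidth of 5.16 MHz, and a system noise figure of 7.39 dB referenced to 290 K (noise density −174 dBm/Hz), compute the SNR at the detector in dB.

37.5 dB

Noise floor: N = −174 + 10 log₁₀(B) + NF
10 log₁₀(5.16×10⁶) = 67.13 dB
N = −174 + 67.13 + 7.39 = −99.48 dBm
SNR = P_sig − N = −62.0 − (−99.48) = 37.48 dB → 37.5 dB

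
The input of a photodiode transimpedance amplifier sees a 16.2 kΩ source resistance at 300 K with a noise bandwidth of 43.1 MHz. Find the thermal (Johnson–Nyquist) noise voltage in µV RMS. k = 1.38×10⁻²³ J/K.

V_n = √(4kTRB)
4kTRB = 4 × 1.38×10⁻²³ × 300 × 1.62×10⁴ × 4.31×10⁷ = 1.16×10⁻⁸ V²
V_n = √(1.16×10⁻⁸) = 1.08×10⁻⁴ V = 108 µV

108 µV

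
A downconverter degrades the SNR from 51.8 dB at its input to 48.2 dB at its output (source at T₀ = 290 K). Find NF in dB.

3.6 dB

NF (dB) = SNR_in(dB) − SNR_out(dB) when the source is at T₀
NF = 51.8 − 48.2 = 3.6 dB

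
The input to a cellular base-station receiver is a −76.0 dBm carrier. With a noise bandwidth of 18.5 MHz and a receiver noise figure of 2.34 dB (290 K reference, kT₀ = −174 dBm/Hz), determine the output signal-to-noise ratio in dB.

Noise floor: N = −174 + 10 log₁₀(B) + NF
10 log₁₀(1.85×10⁷) = 72.67 dB
N = −174 + 72.67 + 2.34 = −98.99 dBm
SNR = P_sig − N = −76.0 − (−98.99) = 22.99 dB → 23.0 dB

23.0 dB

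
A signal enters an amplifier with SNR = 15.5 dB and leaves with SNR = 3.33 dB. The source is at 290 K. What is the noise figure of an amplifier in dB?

NF (dB) = SNR_in(dB) − SNR_out(dB) when the source is at T₀
NF = 15.5 − 3.33 = 12.17 dB

12.17 dB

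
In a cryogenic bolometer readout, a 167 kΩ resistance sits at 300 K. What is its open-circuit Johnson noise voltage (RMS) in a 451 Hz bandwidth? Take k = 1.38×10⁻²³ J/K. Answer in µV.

1.12 µV

V_n = √(4kTRB)
4kTRB = 4 × 1.38×10⁻²³ × 300 × 1.67×10⁵ × 4.51×10² = 1.25×10⁻¹² V²
V_n = √(1.25×10⁻¹²) = 1.12×10⁻⁶ V = 1.12 µV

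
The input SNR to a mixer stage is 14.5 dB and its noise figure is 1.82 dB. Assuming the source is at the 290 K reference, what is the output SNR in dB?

12.68 dB

By definition F = SNR_in/SNR_out, so in dB: SNR_out = SNR_in − NF
SNR_out = 14.5 − 1.82 = 12.68 dB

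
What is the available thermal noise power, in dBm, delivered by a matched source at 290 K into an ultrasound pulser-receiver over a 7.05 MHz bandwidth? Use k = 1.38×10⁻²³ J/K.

−105.5 dBm

P_n = kTB = 1.38×10⁻²³ × 290 × 7.05×10⁶ = 2.82×10⁻¹⁴ W
In dBm: 10 log₁₀(2.82×10⁻¹⁴ / 10⁻³) = −105.5 dBm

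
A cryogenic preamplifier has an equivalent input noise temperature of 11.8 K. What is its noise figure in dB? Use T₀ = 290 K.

0.173 dB

F = 1 + T_e/T₀ = 1 + 11.8/290 = 1.04069
NF = 10 log₁₀(1.04069) = 0.173 dB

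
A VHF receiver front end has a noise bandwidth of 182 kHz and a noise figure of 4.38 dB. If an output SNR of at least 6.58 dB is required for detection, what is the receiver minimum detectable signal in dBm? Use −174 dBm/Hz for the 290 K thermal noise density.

−110.4 dBm

Sensitivity = −174 + 10 log₁₀(B) + NF + SNR_min
= −174 + 52.6 + 4.38 + 6.58
= −110.44 dBm → −110.4 dBm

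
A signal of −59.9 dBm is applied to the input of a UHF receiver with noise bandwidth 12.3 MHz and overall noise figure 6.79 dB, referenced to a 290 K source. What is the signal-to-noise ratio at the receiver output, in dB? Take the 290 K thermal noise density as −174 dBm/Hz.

Noise floor: N = −174 + 10 log₁₀(B) + NF
10 log₁₀(1.23×10⁷) = 70.9 dB
N = −174 + 70.9 + 6.79 = −96.31 dBm
SNR = P_sig − N = −59.9 − (−96.31) = 36.41 dB → 36.4 dB

36.4 dB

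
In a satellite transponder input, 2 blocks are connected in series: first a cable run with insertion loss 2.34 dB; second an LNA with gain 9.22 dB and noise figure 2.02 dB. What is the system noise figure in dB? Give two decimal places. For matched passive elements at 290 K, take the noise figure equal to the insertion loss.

Convert to linear (a loss of L dB is a gain of −L dB): F_i = 10^(NF_i/10), G_i = 10^(G_i,dB/10)
  Stage 1: F_1 = 10^(2.34/10) = 1.714, G_1 = 10^(−2.34/10) = 0.5834
  Stage 2: F_2 = 10^(2.02/10) = 1.592, G_2 = 10^(9.22/10) = 8.356
Friis cascade:
  F = 1.714 + (1.592 − 1)/0.5834 = 2.729
NF = 10 log₁₀(2.729) = 4.36 dB

4.36 dB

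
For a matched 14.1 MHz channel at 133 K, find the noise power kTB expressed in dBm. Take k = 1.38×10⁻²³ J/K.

P_n = kTB = 1.38×10⁻²³ × 133 × 1.41×10⁷ = 2.59×10⁻¹⁴ W
In dBm: 10 log₁₀(2.59×10⁻¹⁴ / 10⁻³) = −105.9 dBm

−105.9 dBm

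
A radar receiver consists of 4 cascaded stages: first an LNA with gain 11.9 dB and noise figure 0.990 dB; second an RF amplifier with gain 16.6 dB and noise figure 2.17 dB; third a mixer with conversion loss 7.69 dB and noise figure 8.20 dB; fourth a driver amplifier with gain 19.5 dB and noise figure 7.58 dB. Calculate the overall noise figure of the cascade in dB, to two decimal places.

1.29 dB

Convert to linear (a loss of L dB is a gain of −L dB): F_i = 10^(NF_i/10), G_i = 10^(G_i,dB/10)
  Stage 1: F_1 = 10^(0.990/10) = 1.256, G_1 = 10^(11.9/10) = 15.49
  Stage 2: F_2 = 10^(2.17/10) = 1.648, G_2 = 10^(16.6/10) = 45.71
  Stage 3: F_3 = 10^(8.20/10) = 6.607, G_3 = 10^(−7.69/10) = 0.1702
  Stage 4: F_4 = 10^(7.58/10) = 5.728, G_4 = 10^(19.5/10) = 89.13
Friis cascade:
  F = 1.256 + (1.648 − 1)/15.49 + (6.607 − 1)/707.9 + (5.728 − 1)/120.5 = 1.345
NF = 10 log₁₀(1.345) = 1.29 dB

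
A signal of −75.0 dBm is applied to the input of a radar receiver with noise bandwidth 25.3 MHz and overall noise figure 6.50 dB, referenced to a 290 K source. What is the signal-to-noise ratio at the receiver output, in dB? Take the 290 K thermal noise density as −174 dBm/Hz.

Noise floor: N = −174 + 10 log₁₀(B) + NF
10 log₁₀(2.53×10⁷) = 74.03 dB
N = −174 + 74.03 + 6.50 = −93.47 dBm
SNR = P_sig − N = −75.0 − (−93.47) = 18.47 dB → 18.5 dB

18.5 dB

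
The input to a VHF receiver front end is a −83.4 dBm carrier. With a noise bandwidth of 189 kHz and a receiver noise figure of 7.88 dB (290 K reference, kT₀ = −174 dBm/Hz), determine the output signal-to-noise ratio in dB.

Noise floor: N = −174 + 10 log₁₀(B) + NF
10 log₁₀(1.89×10⁵) = 52.76 dB
N = −174 + 52.76 + 7.88 = −113.36 dBm
SNR = P_sig − N = −83.4 − (−113.36) = 29.96 dB → 30.0 dB

30.0 dB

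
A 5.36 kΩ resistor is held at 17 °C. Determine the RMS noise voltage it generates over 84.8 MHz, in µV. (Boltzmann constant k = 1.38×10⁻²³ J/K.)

85.3 µV

T = 17 °C + 273.15 = 290.15 K
V_n = √(4kTRB)
4kTRB = 4 × 1.38×10⁻²³ × 290.15 × 5.36×10³ × 8.48×10⁷ = 7.28×10⁻⁹ V²
V_n = √(7.28×10⁻⁹) = 8.53×10⁻⁵ V = 85.3 µV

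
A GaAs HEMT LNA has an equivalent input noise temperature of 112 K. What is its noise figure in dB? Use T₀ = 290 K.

F = 1 + T_e/T₀ = 1 + 112/290 = 1.38621
NF = 10 log₁₀(1.38621) = 1.42 dB

1.42 dB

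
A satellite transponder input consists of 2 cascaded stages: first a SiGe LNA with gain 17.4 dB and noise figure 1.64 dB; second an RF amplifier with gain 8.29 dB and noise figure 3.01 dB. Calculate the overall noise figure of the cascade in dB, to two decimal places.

Convert to linear (a loss of L dB is a gain of −L dB): F_i = 10^(NF_i/10), G_i = 10^(G_i,dB/10)
  Stage 1: F_1 = 10^(1.64/10) = 1.459, G_1 = 10^(17.4/10) = 54.95
  Stage 2: F_2 = 10^(3.01/10) = 2.000, G_2 = 10^(8.29/10) = 6.745
Friis cascade:
  F = 1.459 + (2.000 − 1)/54.95 = 1.477
NF = 10 log₁₀(1.477) = 1.69 dB

1.69 dB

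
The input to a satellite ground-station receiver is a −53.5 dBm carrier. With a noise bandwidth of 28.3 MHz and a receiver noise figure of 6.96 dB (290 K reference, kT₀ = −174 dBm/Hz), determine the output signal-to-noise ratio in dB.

39.0 dB

Noise floor: N = −174 + 10 log₁₀(B) + NF
10 log₁₀(2.83×10⁷) = 74.52 dB
N = −174 + 74.52 + 6.96 = −92.52 dBm
SNR = P_sig − N = −53.5 − (−92.52) = 39.02 dB → 39.0 dB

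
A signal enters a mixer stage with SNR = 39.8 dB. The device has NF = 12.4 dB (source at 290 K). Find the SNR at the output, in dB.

By definition F = SNR_in/SNR_out, so in dB: SNR_out = SNR_in − NF
SNR_out = 39.8 − 12.4 = 27.4 dB

27.4 dB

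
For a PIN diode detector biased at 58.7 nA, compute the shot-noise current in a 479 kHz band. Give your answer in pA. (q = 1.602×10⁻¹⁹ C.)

94.9 pA

I_n = √(2qI·B)
2qI·B = 2 × 1.602×10⁻¹⁹ × 5.87×10⁻⁸ × 4.79×10⁵ = 9.01×10⁻²¹ A²
I_n = √(9.01×10⁻²¹) = 9.49×10⁻¹¹ A = 94.9 pA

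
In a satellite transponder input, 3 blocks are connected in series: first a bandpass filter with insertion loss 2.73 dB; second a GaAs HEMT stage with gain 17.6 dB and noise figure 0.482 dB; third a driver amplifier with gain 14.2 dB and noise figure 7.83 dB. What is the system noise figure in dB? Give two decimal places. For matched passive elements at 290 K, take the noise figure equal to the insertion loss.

3.54 dB

Convert to linear (a loss of L dB is a gain of −L dB): F_i = 10^(NF_i/10), G_i = 10^(G_i,dB/10)
  Stage 1: F_1 = 10^(2.73/10) = 1.875, G_1 = 10^(−2.73/10) = 0.5333
  Stage 2: F_2 = 10^(0.482/10) = 1.117, G_2 = 10^(17.6/10) = 57.54
  Stage 3: F_3 = 10^(7.83/10) = 6.067, G_3 = 10^(14.2/10) = 26.30
Friis cascade:
  F = 1.875 + (1.117 − 1)/0.5333 + (6.067 − 1)/30.69 = 2.260
NF = 10 log₁₀(2.260) = 3.54 dB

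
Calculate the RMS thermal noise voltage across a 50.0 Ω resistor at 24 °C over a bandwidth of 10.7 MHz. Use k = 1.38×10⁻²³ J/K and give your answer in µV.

2.96 µV

T = 24 °C + 273.15 = 297.15 K
V_n = √(4kTRB)
4kTRB = 4 × 1.38×10⁻²³ × 297.15 × 5.00×10¹ × 1.07×10⁷ = 8.78×10⁻¹² V²
V_n = √(8.78×10⁻¹²) = 2.96×10⁻⁶ V = 2.96 µV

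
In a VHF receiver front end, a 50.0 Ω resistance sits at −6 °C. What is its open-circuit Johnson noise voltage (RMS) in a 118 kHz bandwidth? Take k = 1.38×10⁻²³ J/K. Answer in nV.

295 nV

T = −6 °C + 273.15 = 267.15 K
V_n = √(4kTRB)
4kTRB = 4 × 1.38×10⁻²³ × 267.15 × 5.00×10¹ × 1.18×10⁵ = 8.70×10⁻¹⁴ V²
V_n = √(8.70×10⁻¹⁴) = 2.95×10⁻⁷ V = 295 nV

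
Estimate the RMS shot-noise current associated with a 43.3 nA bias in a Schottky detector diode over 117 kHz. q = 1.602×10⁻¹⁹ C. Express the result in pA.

I_n = √(2qI·B)
2qI·B = 2 × 1.602×10⁻¹⁹ × 4.33×10⁻⁸ × 1.17×10⁵ = 1.62×10⁻²¹ A²
I_n = √(1.62×10⁻²¹) = 4.03×10⁻¹¹ A = 40.3 pA

40.3 pA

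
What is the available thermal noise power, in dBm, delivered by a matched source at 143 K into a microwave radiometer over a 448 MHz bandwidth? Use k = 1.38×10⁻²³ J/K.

−90.5 dBm

P_n = kTB = 1.38×10⁻²³ × 143 × 4.48×10⁸ = 8.84×10⁻¹³ W
In dBm: 10 log₁₀(8.84×10⁻¹³ / 10⁻³) = −90.5 dBm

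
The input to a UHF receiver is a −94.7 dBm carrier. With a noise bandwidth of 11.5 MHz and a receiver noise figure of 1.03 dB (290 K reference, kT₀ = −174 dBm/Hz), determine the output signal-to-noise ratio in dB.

Noise floor: N = −174 + 10 log₁₀(B) + NF
10 log₁₀(1.15×10⁷) = 70.61 dB
N = −174 + 70.61 + 1.03 = −102.36 dBm
SNR = P_sig − N = −94.7 − (−102.36) = 7.66 dB → 7.7 dB

7.7 dB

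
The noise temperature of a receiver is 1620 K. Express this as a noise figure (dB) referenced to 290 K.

8.19 dB

F = 1 + T_e/T₀ = 1 + 1620/290 = 6.58621
NF = 10 log₁₀(6.58621) = 8.19 dB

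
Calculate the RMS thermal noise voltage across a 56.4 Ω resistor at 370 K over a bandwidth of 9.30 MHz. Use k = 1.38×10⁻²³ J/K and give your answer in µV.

V_n = √(4kTRB)
4kTRB = 4 × 1.38×10⁻²³ × 370 × 5.64×10¹ × 9.30×10⁶ = 1.07×10⁻¹¹ V²
V_n = √(1.07×10⁻¹¹) = 3.27×10⁻⁶ V = 3.27 µV

3.27 µV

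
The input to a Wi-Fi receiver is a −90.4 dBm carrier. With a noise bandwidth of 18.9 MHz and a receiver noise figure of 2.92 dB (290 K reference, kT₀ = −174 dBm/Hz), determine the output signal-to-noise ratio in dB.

7.9 dB

Noise floor: N = −174 + 10 log₁₀(B) + NF
10 log₁₀(1.89×10⁷) = 72.76 dB
N = −174 + 72.76 + 2.92 = −98.32 dBm
SNR = P_sig − N = −90.4 − (−98.32) = 7.92 dB → 7.9 dB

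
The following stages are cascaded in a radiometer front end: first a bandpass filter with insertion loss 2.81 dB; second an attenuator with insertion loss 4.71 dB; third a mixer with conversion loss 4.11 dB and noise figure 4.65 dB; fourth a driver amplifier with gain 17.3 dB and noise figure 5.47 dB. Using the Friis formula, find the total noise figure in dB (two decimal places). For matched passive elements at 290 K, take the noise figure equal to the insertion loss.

Convert to linear (a loss of L dB is a gain of −L dB): F_i = 10^(NF_i/10), G_i = 10^(G_i,dB/10)
  Stage 1: F_1 = 10^(2.81/10) = 1.910, G_1 = 10^(−2.81/10) = 0.5236
  Stage 2: F_2 = 10^(4.71/10) = 2.958, G_2 = 10^(−4.71/10) = 0.3381
  Stage 3: F_3 = 10^(4.65/10) = 2.917, G_3 = 10^(−4.11/10) = 0.3882
  Stage 4: F_4 = 10^(5.47/10) = 3.524, G_4 = 10^(17.3/10) = 53.70
Friis cascade:
  F = 1.910 + (2.958 − 1)/0.5236 + (2.917 − 1)/0.1770 + (3.524 − 1)/0.06871 = 53.21
NF = 10 log₁₀(53.21) = 17.26 dB

17.26 dB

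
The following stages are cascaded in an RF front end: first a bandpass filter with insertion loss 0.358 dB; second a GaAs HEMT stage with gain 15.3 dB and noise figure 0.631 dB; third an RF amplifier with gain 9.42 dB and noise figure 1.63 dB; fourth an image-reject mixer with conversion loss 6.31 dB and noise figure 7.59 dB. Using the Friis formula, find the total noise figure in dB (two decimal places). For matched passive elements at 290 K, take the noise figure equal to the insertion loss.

Convert to linear (a loss of L dB is a gain of −L dB): F_i = 10^(NF_i/10), G_i = 10^(G_i,dB/10)
  Stage 1: F_1 = 10^(0.358/10) = 1.086, G_1 = 10^(−0.358/10) = 0.9209
  Stage 2: F_2 = 10^(0.631/10) = 1.156, G_2 = 10^(15.3/10) = 33.88
  Stage 3: F_3 = 10^(1.63/10) = 1.455, G_3 = 10^(9.42/10) = 8.750
  Stage 4: F_4 = 10^(7.59/10) = 5.741, G_4 = 10^(−6.31/10) = 0.2339
Friis cascade:
  F = 1.086 + (1.156 − 1)/0.9209 + (1.455 − 1)/31.20 + (5.741 − 1)/273.0 = 1.288
NF = 10 log₁₀(1.288) = 1.10 dB

1.10 dB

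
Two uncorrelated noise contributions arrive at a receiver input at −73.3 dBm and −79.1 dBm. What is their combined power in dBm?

Convert to linear, add, convert back:
P₁ = 4.68×10⁻¹¹ W, P₂ = 1.23×10⁻¹¹ W
P_tot = 5.91×10⁻¹¹ W → 10 log₁₀(P_tot / 10⁻³) = −72.3 dBm

−72.3 dBm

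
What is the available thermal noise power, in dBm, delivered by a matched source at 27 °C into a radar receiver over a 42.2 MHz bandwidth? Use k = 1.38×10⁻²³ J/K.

T = 27 °C + 273.15 = 300.15 K
P_n = kTB = 1.38×10⁻²³ × 300.15 × 4.22×10⁷ = 1.75×10⁻¹³ W
In dBm: 10 log₁₀(1.75×10⁻¹³ / 10⁻³) = −97.6 dBm

−97.6 dBm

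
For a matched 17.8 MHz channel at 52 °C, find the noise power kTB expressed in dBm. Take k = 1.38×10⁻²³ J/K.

−101.0 dBm

T = 52 °C + 273.15 = 325.15 K
P_n = kTB = 1.38×10⁻²³ × 325.15 × 1.78×10⁷ = 7.99×10⁻¹⁴ W
In dBm: 10 log₁₀(7.99×10⁻¹⁴ / 10⁻³) = −101.0 dBm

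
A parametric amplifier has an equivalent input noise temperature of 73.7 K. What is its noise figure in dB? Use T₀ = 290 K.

0.983 dB

F = 1 + T_e/T₀ = 1 + 73.7/290 = 1.25414
NF = 10 log₁₀(1.25414) = 0.983 dB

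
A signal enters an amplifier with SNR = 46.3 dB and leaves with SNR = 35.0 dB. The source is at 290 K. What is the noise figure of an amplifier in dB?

NF (dB) = SNR_in(dB) − SNR_out(dB) when the source is at T₀
NF = 46.3 − 35.0 = 11.3 dB

11.3 dB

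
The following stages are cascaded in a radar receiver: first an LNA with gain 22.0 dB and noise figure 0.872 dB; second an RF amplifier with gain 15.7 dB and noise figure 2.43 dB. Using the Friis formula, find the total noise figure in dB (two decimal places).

0.89 dB

Convert to linear (a loss of L dB is a gain of −L dB): F_i = 10^(NF_i/10), G_i = 10^(G_i,dB/10)
  Stage 1: F_1 = 10^(0.872/10) = 1.222, G_1 = 10^(22.0/10) = 158.5
  Stage 2: F_2 = 10^(2.43/10) = 1.750, G_2 = 10^(15.7/10) = 37.15
Friis cascade:
  F = 1.222 + (1.750 − 1)/158.5 = 1.227
NF = 10 log₁₀(1.227) = 0.89 dB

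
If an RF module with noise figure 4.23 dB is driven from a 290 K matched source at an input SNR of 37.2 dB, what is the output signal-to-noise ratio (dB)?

32.97 dB

By definition F = SNR_in/SNR_out, so in dB: SNR_out = SNR_in − NF
SNR_out = 37.2 − 4.23 = 32.97 dB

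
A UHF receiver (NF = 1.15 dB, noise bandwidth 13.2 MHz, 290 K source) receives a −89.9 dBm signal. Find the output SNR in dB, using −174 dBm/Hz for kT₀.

Noise floor: N = −174 + 10 log₁₀(B) + NF
10 log₁₀(1.32×10⁷) = 71.21 dB
N = −174 + 71.21 + 1.15 = −101.64 dBm
SNR = P_sig − N = −89.9 − (−101.64) = 11.74 dB → 11.7 dB

11.7 dB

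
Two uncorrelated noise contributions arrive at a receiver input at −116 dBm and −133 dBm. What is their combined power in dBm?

Convert to linear, add, convert back:
P₁ = 2.51×10⁻¹⁵ W, P₂ = 5.01×10⁻¹⁷ W
P_tot = 2.56×10⁻¹⁵ W → 10 log₁₀(P_tot / 10⁻³) = −115.9 dBm

−115.9 dBm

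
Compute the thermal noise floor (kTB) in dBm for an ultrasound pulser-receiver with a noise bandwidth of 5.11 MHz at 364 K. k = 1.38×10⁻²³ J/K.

P_n = kTB = 1.38×10⁻²³ × 364 × 5.11×10⁶ = 2.57×10⁻¹⁴ W
In dBm: 10 log₁₀(2.57×10⁻¹⁴ / 10⁻³) = −105.9 dBm

−105.9 dBm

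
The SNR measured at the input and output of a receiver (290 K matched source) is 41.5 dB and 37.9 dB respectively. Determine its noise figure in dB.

NF (dB) = SNR_in(dB) − SNR_out(dB) when the source is at T₀
NF = 41.5 − 37.9 = 3.6 dB

3.6 dB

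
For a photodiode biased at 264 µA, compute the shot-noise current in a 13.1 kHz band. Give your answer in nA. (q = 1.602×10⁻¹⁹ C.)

I_n = √(2qI·B)
2qI·B = 2 × 1.602×10⁻¹⁹ × 2.64×10⁻⁴ × 1.31×10⁴ = 1.11×10⁻¹⁸ A²
I_n = √(1.11×10⁻¹⁸) = 1.05×10⁻⁹ A = 1.05 nA

1.05 nA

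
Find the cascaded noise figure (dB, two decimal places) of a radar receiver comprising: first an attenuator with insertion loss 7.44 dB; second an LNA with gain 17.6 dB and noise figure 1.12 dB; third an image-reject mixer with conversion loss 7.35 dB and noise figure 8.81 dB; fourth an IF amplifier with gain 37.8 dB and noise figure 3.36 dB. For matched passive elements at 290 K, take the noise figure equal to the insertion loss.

9.26 dB

Convert to linear (a loss of L dB is a gain of −L dB): F_i = 10^(NF_i/10), G_i = 10^(G_i,dB/10)
  Stage 1: F_1 = 10^(7.44/10) = 5.546, G_1 = 10^(−7.44/10) = 0.1803
  Stage 2: F_2 = 10^(1.12/10) = 1.294, G_2 = 10^(17.6/10) = 57.54
  Stage 3: F_3 = 10^(8.81/10) = 7.603, G_3 = 10^(−7.35/10) = 0.1841
  Stage 4: F_4 = 10^(3.36/10) = 2.168, G_4 = 10^(37.8/10) = 6026
Friis cascade:
  F = 5.546 + (1.294 − 1)/0.1803 + (7.603 − 1)/10.38 + (2.168 − 1)/1.910 = 8.426
NF = 10 log₁₀(8.426) = 9.26 dB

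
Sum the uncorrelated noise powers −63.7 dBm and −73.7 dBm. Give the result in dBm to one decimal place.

Convert to linear, add, convert back:
P₁ = 4.27×10⁻¹⁰ W, P₂ = 4.27×10⁻¹¹ W
P_tot = 4.69×10⁻¹⁰ W → 10 log₁₀(P_tot / 10⁻³) = −63.3 dBm

−63.3 dBm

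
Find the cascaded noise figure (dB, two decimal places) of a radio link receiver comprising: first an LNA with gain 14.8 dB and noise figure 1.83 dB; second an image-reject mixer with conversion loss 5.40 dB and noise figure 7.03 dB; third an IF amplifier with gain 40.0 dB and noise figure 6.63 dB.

3.16 dB

Convert to linear (a loss of L dB is a gain of −L dB): F_i = 10^(NF_i/10), G_i = 10^(G_i,dB/10)
  Stage 1: F_1 = 10^(1.83/10) = 1.524, G_1 = 10^(14.8/10) = 30.20
  Stage 2: F_2 = 10^(7.03/10) = 5.047, G_2 = 10^(−5.40/10) = 0.2884
  Stage 3: F_3 = 10^(6.63/10) = 4.603, G_3 = 10^(40.0/10) = 1.000×10⁴
Friis cascade:
  F = 1.524 + (5.047 − 1)/30.20 + (4.603 − 1)/8.710 = 2.072
NF = 10 log₁₀(2.072) = 3.16 dB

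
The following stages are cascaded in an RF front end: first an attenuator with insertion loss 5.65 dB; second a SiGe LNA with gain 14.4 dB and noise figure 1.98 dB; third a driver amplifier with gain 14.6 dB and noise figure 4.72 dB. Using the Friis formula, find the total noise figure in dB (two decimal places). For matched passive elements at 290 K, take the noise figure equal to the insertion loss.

7.82 dB

Convert to linear (a loss of L dB is a gain of −L dB): F_i = 10^(NF_i/10), G_i = 10^(G_i,dB/10)
  Stage 1: F_1 = 10^(5.65/10) = 3.673, G_1 = 10^(−5.65/10) = 0.2723
  Stage 2: F_2 = 10^(1.98/10) = 1.578, G_2 = 10^(14.4/10) = 27.54
  Stage 3: F_3 = 10^(4.72/10) = 2.965, G_3 = 10^(14.6/10) = 28.84
Friis cascade:
  F = 3.673 + (1.578 − 1)/0.2723 + (2.965 − 1)/7.499 = 6.056
NF = 10 log₁₀(6.056) = 7.82 dB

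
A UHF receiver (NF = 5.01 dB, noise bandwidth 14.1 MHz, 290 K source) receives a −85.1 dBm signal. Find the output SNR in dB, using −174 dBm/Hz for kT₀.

12.4 dB

Noise floor: N = −174 + 10 log₁₀(B) + NF
10 log₁₀(1.41×10⁷) = 71.49 dB
N = −174 + 71.49 + 5.01 = −97.50 dBm
SNR = P_sig − N = −85.1 − (−97.50) = 12.40 dB → 12.4 dB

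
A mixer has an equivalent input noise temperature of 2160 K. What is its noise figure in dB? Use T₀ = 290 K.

F = 1 + T_e/T₀ = 1 + 2160/290 = 8.44828
NF = 10 log₁₀(8.44828) = 9.27 dB

9.27 dB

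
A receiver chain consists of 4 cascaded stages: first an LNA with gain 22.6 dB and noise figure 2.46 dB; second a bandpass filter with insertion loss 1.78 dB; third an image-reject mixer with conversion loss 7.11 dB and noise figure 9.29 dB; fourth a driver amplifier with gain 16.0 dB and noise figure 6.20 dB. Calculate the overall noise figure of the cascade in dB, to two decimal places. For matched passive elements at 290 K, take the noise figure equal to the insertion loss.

Convert to linear (a loss of L dB is a gain of −L dB): F_i = 10^(NF_i/10), G_i = 10^(G_i,dB/10)
  Stage 1: F_1 = 10^(2.46/10) = 1.762, G_1 = 10^(22.6/10) = 182.0
  Stage 2: F_2 = 10^(1.78/10) = 1.507, G_2 = 10^(−1.78/10) = 0.6637
  Stage 3: F_3 = 10^(9.29/10) = 8.492, G_3 = 10^(−7.11/10) = 0.1945
  Stage 4: F_4 = 10^(6.20/10) = 4.169, G_4 = 10^(16.0/10) = 39.81
Friis cascade:
  F = 1.762 + (1.507 − 1)/182.0 + (8.492 − 1)/120.8 + (4.169 − 1)/23.50 = 1.962
NF = 10 log₁₀(1.962) = 2.93 dB

2.93 dB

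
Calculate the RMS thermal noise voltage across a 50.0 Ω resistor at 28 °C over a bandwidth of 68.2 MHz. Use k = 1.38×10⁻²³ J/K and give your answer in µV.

7.53 µV

T = 28 °C + 273.15 = 301.15 K
V_n = √(4kTRB)
4kTRB = 4 × 1.38×10⁻²³ × 301.15 × 5.00×10¹ × 6.82×10⁷ = 5.67×10⁻¹¹ V²
V_n = √(5.67×10⁻¹¹) = 7.53×10⁻⁶ V = 7.53 µV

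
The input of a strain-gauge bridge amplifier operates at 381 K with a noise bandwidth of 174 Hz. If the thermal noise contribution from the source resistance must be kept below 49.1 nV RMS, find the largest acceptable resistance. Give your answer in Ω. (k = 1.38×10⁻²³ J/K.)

659 Ω

Johnson–Nyquist: V_n = √(4kTRB) ⇒ R = V_n² / (4kTB)
4kTB = 4 × 1.38×10⁻²³ × 381 × 1.74×10² = 3.66×10⁻¹⁸
R = (4.91×10⁻⁸)² / 3.66×10⁻¹⁸ = 6.59×10² Ω = 659 Ω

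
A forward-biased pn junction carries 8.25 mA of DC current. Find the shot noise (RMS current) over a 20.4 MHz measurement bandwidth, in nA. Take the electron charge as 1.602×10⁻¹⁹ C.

I_n = √(2qI·B)
2qI·B = 2 × 1.602×10⁻¹⁹ × 8.25×10⁻³ × 2.04×10⁷ = 5.39×10⁻¹⁴ A²
I_n = √(5.39×10⁻¹⁴) = 2.32×10⁻⁷ A = 232 nA

232 nA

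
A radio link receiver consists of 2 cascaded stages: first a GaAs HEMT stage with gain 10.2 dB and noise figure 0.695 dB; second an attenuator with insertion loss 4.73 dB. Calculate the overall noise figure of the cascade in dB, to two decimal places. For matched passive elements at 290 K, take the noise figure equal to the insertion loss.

Convert to linear (a loss of L dB is a gain of −L dB): F_i = 10^(NF_i/10), G_i = 10^(G_i,dB/10)
  Stage 1: F_1 = 10^(0.695/10) = 1.174, G_1 = 10^(10.2/10) = 10.47
  Stage 2: F_2 = 10^(4.73/10) = 2.972, G_2 = 10^(−4.73/10) = 0.3365
Friis cascade:
  F = 1.174 + (2.972 − 1)/10.47 = 1.362
NF = 10 log₁₀(1.362) = 1.34 dB

1.34 dB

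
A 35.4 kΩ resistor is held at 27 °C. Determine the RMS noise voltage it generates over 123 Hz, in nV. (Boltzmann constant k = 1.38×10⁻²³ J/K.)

269 nV

T = 27 °C + 273.15 = 300.15 K
V_n = √(4kTRB)
4kTRB = 4 × 1.38×10⁻²³ × 300.15 × 3.54×10⁴ × 1.23×10² = 7.21×10⁻¹⁴ V²
V_n = √(7.21×10⁻¹⁴) = 2.69×10⁻⁷ V = 269 nV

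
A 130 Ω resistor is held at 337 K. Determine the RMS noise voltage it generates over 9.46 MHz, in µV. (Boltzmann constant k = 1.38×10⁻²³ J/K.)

V_n = √(4kTRB)
4kTRB = 4 × 1.38×10⁻²³ × 337 × 1.30×10² × 9.46×10⁶ = 2.29×10⁻¹¹ V²
V_n = √(2.29×10⁻¹¹) = 4.78×10⁻⁶ V = 4.78 µV

4.78 µV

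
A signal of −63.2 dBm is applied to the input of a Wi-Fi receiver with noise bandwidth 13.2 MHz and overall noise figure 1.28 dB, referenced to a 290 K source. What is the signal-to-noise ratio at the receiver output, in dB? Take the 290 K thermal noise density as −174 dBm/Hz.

Noise floor: N = −174 + 10 log₁₀(B) + NF
10 log₁₀(1.32×10⁷) = 71.21 dB
N = −174 + 71.21 + 1.28 = −101.51 dBm
SNR = P_sig − N = −63.2 − (−101.51) = 38.31 dB → 38.3 dB

38.3 dB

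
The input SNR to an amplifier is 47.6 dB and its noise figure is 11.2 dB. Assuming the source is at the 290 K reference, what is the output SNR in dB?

By definition F = SNR_in/SNR_out, so in dB: SNR_out = SNR_in − NF
SNR_out = 47.6 − 11.2 = 36.4 dB

36.4 dB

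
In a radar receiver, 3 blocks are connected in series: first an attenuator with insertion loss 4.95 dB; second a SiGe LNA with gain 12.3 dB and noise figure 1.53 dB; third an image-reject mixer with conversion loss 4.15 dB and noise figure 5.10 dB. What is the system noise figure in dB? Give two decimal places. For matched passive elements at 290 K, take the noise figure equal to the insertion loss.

6.86 dB

Convert to linear (a loss of L dB is a gain of −L dB): F_i = 10^(NF_i/10), G_i = 10^(G_i,dB/10)
  Stage 1: F_1 = 10^(4.95/10) = 3.126, G_1 = 10^(−4.95/10) = 0.3199
  Stage 2: F_2 = 10^(1.53/10) = 1.422, G_2 = 10^(12.3/10) = 16.98
  Stage 3: F_3 = 10^(5.10/10) = 3.236, G_3 = 10^(−4.15/10) = 0.3846
Friis cascade:
  F = 3.126 + (1.422 − 1)/0.3199 + (3.236 − 1)/5.433 = 4.858
NF = 10 log₁₀(4.858) = 6.86 dB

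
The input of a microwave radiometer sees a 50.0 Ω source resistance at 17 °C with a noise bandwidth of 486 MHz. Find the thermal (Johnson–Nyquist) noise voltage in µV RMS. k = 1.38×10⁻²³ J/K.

19.7 µV

T = 17 °C + 273.15 = 290.15 K
V_n = √(4kTRB)
4kTRB = 4 × 1.38×10⁻²³ × 290.15 × 5.00×10¹ × 4.86×10⁸ = 3.89×10⁻¹⁰ V²
V_n = √(3.89×10⁻¹⁰) = 1.97×10⁻⁵ V = 19.7 µV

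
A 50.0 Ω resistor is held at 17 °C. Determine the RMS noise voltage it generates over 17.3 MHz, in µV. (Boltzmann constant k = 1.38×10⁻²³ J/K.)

3.72 µV

T = 17 °C + 273.15 = 290.15 K
V_n = √(4kTRB)
4kTRB = 4 × 1.38×10⁻²³ × 290.15 × 5.00×10¹ × 1.73×10⁷ = 1.39×10⁻¹¹ V²
V_n = √(1.39×10⁻¹¹) = 3.72×10⁻⁶ V = 3.72 µV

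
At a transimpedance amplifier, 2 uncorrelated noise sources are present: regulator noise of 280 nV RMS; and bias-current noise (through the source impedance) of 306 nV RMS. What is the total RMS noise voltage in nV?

415 nV

Uncorrelated sources add in power (mean-square): V_tot = √(ΣV_i²)
V_tot = √[(2.80×10⁻⁷)² + (3.06×10⁻⁷)²] = 4.15×10⁻⁷ V = 415 nV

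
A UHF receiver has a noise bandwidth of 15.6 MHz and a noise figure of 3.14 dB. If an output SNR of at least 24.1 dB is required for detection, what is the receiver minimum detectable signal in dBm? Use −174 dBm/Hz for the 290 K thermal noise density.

−74.8 dBm

Sensitivity = −174 + 10 log₁₀(B) + NF + SNR_min
= −174 + 71.93 + 3.14 + 24.1
= −74.83 dBm → −74.8 dBm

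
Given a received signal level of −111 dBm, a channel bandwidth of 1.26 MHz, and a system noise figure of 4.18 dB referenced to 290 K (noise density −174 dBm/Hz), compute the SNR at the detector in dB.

−2.2 dB

Noise floor: N = −174 + 10 log₁₀(B) + NF
10 log₁₀(1.26×10⁶) = 61 dB
N = −174 + 61 + 4.18 = −108.82 dBm
SNR = P_sig − N = −111 − (−108.82) = −2.18 dB → −2.2 dB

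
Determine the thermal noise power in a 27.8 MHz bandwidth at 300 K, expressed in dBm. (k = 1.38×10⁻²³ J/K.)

−99.4 dBm

P_n = kTB = 1.38×10⁻²³ × 300 × 2.78×10⁷ = 1.15×10⁻¹³ W
In dBm: 10 log₁₀(1.15×10⁻¹³ / 10⁻³) = −99.4 dBm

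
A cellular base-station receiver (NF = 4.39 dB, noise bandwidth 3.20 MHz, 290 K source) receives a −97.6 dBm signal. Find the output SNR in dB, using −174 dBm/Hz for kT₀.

7.0 dB

Noise floor: N = −174 + 10 log₁₀(B) + NF
10 log₁₀(3.20×10⁶) = 65.05 dB
N = −174 + 65.05 + 4.39 = −104.56 dBm
SNR = P_sig − N = −97.6 − (−104.56) = 6.96 dB → 7.0 dB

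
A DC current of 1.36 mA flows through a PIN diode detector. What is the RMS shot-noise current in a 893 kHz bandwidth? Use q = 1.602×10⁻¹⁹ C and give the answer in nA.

19.7 nA

I_n = √(2qI·B)
2qI·B = 2 × 1.602×10⁻¹⁹ × 1.36×10⁻³ × 8.93×10⁵ = 3.89×10⁻¹⁶ A²
I_n = √(3.89×10⁻¹⁶) = 1.97×10⁻⁸ A = 19.7 nA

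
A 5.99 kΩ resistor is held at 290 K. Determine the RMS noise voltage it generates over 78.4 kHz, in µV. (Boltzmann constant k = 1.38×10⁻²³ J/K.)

2.74 µV

V_n = √(4kTRB)
4kTRB = 4 × 1.38×10⁻²³ × 290 × 5.99×10³ × 7.84×10⁴ = 7.52×10⁻¹² V²
V_n = √(7.52×10⁻¹²) = 2.74×10⁻⁶ V = 2.74 µV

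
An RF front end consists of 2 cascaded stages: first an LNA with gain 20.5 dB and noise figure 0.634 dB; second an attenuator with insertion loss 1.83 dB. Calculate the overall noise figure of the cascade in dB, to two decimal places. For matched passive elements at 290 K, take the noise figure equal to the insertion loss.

Convert to linear (a loss of L dB is a gain of −L dB): F_i = 10^(NF_i/10), G_i = 10^(G_i,dB/10)
  Stage 1: F_1 = 10^(0.634/10) = 1.157, G_1 = 10^(20.5/10) = 112.2
  Stage 2: F_2 = 10^(1.83/10) = 1.524, G_2 = 10^(−1.83/10) = 0.6561
Friis cascade:
  F = 1.157 + (1.524 − 1)/112.2 = 1.162
NF = 10 log₁₀(1.162) = 0.65 dB

0.65 dB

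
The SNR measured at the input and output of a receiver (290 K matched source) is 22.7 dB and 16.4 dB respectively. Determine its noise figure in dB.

NF (dB) = SNR_in(dB) − SNR_out(dB) when the source is at T₀
NF = 22.7 − 16.4 = 6.3 dB

6.3 dB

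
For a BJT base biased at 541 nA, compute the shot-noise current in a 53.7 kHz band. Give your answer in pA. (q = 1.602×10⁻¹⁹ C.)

96.5 pA

I_n = √(2qI·B)
2qI·B = 2 × 1.602×10⁻¹⁹ × 5.41×10⁻⁷ × 5.37×10⁴ = 9.31×10⁻²¹ A²
I_n = √(9.31×10⁻²¹) = 9.65×10⁻¹¹ A = 96.5 pA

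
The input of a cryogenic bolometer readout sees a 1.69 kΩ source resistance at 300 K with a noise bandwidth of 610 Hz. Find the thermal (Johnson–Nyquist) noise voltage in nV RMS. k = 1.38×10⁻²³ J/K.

131 nV

V_n = √(4kTRB)
4kTRB = 4 × 1.38×10⁻²³ × 300 × 1.69×10³ × 6.10×10² = 1.71×10⁻¹⁴ V²
V_n = √(1.71×10⁻¹⁴) = 1.31×10⁻⁷ V = 131 nV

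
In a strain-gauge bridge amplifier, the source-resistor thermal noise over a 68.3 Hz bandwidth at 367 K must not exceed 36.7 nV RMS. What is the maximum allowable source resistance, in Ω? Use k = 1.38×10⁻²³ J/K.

973 Ω

Johnson–Nyquist: V_n = √(4kTRB) ⇒ R = V_n² / (4kTB)
4kTB = 4 × 1.38×10⁻²³ × 367 × 6.83×10¹ = 1.38×10⁻¹⁸
R = (3.67×10⁻⁸)² / 1.38×10⁻¹⁸ = 9.73×10² Ω = 973 Ω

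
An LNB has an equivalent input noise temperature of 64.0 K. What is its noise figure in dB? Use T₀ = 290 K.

F = 1 + T_e/T₀ = 1 + 64.0/290 = 1.22069
NF = 10 log₁₀(1.22069) = 0.866 dB

0.866 dB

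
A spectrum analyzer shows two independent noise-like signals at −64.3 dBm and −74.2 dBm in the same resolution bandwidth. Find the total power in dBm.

−63.9 dBm

Convert to linear, add, convert back:
P₁ = 3.72×10⁻¹⁰ W, P₂ = 3.80×10⁻¹¹ W
P_tot = 4.10×10⁻¹⁰ W → 10 log₁₀(P_tot / 10⁻³) = −63.9 dBm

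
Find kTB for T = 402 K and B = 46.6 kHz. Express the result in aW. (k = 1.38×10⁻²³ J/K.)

P_n = kTB = 1.38×10⁻²³ × 402 × 4.66×10⁴ = 2.59×10⁻¹⁶ W = 259 aW

259 aW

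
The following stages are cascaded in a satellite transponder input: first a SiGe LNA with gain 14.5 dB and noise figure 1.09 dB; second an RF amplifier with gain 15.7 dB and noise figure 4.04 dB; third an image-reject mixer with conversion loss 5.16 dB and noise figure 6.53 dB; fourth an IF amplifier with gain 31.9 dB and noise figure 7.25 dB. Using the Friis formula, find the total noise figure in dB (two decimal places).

Convert to linear (a loss of L dB is a gain of −L dB): F_i = 10^(NF_i/10), G_i = 10^(G_i,dB/10)
  Stage 1: F_1 = 10^(1.09/10) = 1.285, G_1 = 10^(14.5/10) = 28.18
  Stage 2: F_2 = 10^(4.04/10) = 2.535, G_2 = 10^(15.7/10) = 37.15
  Stage 3: F_3 = 10^(6.53/10) = 4.498, G_3 = 10^(−5.16/10) = 0.3048
  Stage 4: F_4 = 10^(7.25/10) = 5.309, G_4 = 10^(31.9/10) = 1549
Friis cascade:
  F = 1.285 + (2.535 − 1)/28.18 + (4.498 − 1)/1047 + (5.309 − 1)/319.2 = 1.357
NF = 10 log₁₀(1.357) = 1.32 dB

1.32 dB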